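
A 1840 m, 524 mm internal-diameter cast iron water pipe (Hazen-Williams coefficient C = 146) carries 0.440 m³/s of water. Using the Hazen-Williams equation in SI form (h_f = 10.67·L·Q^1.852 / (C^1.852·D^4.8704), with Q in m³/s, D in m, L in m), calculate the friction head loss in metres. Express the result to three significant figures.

h_f ≈ 9.80 m

h_f = 10.67·1840·0.440^1.852 / (146^1.852·0.524^4.8704) = 9.800 m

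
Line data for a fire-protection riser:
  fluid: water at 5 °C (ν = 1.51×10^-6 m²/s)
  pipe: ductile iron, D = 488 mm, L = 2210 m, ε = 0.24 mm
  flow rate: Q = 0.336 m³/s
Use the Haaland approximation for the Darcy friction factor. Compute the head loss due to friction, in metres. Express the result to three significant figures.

h_f ≈ 13.0 m

V = 4Q/(πD²) = 4·0.336/(π·0.488²) = 1.796 m/s
Re = VD/ν = 1.796·0.488/1.51×10^-6 = 5.81×10^5 → turbulent
ε/D = 0.24/488 = 4.92×10^-4
Haaland: f = 0.01741
h_f = f(L/D)V²/(2g) = 0.01741·(2210/0.488)·1.796²/(2·9.81) = 12.97 m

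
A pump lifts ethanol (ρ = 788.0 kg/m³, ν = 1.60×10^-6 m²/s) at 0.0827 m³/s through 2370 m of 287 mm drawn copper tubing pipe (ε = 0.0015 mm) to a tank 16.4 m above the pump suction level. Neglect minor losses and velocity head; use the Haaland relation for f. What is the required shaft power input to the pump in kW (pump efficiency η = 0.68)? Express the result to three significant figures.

P_shaft ≈ 25.2 kW

V = 4Q/(πD²) = 1.278 m/s; Re = 2.29×10^5; ε/D = 5.23×10^-6; f = 0.01513
h_f = f(L/D)V²/2g = 10.40 m
Total head H = z + h_f = 16.4 + 10.40 = 26.80 m
P_hyd = ρgQH = 788.0·9.81·0.0827·26.80 = 17.14 kW
P_shaft = P_hyd/η = 17.14/0.68 = 25.20 kW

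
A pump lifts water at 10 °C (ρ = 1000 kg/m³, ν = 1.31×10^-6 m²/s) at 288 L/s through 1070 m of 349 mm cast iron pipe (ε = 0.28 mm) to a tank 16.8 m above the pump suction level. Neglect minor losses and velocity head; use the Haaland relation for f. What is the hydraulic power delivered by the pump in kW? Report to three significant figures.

P_hyd ≈ 124 kW

V = 4Q/(πD²) = 3.011 m/s; Re = 8.02×10^5; ε/D = 8.02×10^-4; f = 0.01905
h_f = f(L/D)V²/2g = 26.98 m
Total head H = z + h_f = 16.8 + 26.98 = 43.78 m
P_hyd = ρgQH = 1000·9.81·0.288·43.78 = 123.7 kW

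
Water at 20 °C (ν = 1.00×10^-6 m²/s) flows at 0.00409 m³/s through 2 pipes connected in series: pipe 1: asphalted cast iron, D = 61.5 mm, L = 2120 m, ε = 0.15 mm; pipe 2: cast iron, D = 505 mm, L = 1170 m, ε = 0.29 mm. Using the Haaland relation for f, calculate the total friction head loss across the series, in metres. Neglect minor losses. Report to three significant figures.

Pipe 1: V = 1.377 m/s, Re = 8.47×10^4, ε/D = 0.00244, f = 0.02631, h_1 = f(L/D)V²/2g = 87.64 m
Pipe 2: V = 0.02042 m/s, Re = 1.03×10^4, ε/D = 5.74×10^-4, f = 0.03135, h_2 = f(L/D)V²/2g = 0.001544 m
Series → Q common, losses add: H = Σh = 87.64 m

H ≈ 87.6 m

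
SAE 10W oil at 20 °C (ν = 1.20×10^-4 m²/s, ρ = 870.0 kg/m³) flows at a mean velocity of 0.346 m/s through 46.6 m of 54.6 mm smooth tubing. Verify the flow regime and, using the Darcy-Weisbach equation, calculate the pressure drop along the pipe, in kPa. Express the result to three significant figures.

Δp ≈ 18.1 kPa

Re = VD/ν = 0.346·0.05460/1.20×10^-4 = 157 → laminar (Re < 2300)
f = 64/Re = 0.4065
h_f = f(L/D)V²/(2g) = 0.4065·(46.6/0.05460)·0.346²/(2·9.81) = 2.117 m
Δp = ρg·h_f = 870.0·9.81·2.117 = 18.07 kPa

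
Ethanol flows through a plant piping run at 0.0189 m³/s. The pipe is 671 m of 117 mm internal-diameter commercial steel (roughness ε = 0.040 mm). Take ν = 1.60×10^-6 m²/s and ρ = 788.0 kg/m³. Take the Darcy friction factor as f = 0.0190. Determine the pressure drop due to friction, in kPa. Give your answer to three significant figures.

V = 4Q/(πD²) = 4·0.0189/(π·0.117²) = 1.758 m/s
h_f = f(L/D)V²/(2g) = 0.01900·(671/0.117)·1.758²/(2·9.81) = 17.16 m
Δp = ρg·h_f = 788.0·9.81·17.16 = 132.7 kPa

Δp ≈ 133 kPa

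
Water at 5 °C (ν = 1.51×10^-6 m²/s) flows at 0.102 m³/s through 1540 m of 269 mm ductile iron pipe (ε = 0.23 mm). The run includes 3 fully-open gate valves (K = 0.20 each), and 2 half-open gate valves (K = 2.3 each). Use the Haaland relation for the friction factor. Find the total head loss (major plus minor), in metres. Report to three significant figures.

V = 4Q/(πD²) = 1.795 m/s; V²/2g = 0.1642 m
Re = 3.20×10^5, ε/D = 8.55×10^-4 → f = 0.01983 (Haaland)
Major: h_f = f(L/D)·V²/2g = 0.01983·5725·0.1642 = 18.64 m
Minor: ΣK = 5.20; h_m = ΣK·V²/2g = 0.8537 m
Total H_L = 18.64 + 0.8537 = 19.50 m

H_L ≈ 19.5 m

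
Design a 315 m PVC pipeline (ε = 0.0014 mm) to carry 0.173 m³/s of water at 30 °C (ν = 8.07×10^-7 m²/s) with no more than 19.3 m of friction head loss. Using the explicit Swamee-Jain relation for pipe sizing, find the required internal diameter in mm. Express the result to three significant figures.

D ≈ 217 mm

Swamee-Jain (Type III): D = 0.66·[ε^1.25·(LQ²/(gh_f))^4.75 + ν·Q^9.4·(L/(gh_f))^5.2]^0.04
LQ²/(gh_f) = 0.04979; L/(gh_f) = 1.664
Term 1 = ε^1.25·(…)^4.75 = 3.12×10^-14; Term 2 = ν·Q^9.4·(…)^5.2 = 7.84×10^-13
D = 0.66·(3.12×10^-14 + 7.84×10^-13)^0.04 = 0.2168 m = 217 mm
Check: V = 4.69 m/s, Re = 1.26×10^6, f = 0.01136, h_f = 18.5 m ≈ 19.3 m ✓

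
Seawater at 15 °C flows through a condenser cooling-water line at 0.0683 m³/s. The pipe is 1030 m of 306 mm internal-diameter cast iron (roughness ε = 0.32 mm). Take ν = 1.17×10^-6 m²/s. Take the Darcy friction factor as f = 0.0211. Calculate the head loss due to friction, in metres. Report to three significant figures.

V = 4Q/(πD²) = 4·0.0683/(π·0.306²) = 0.9287 m/s
h_f = f(L/D)V²/(2g) = 0.02110·(1030/0.306)·0.9287²/(2·9.81) = 3.122 m

h_f ≈ 3.12 m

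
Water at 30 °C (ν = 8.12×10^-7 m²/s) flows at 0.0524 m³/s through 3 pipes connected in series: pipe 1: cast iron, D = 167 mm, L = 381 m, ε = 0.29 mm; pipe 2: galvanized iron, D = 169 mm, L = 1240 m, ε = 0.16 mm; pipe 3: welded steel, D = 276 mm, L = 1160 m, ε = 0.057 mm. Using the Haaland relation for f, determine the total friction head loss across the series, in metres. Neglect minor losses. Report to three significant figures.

Pipe 1: V = 2.392 m/s, Re = 4.92×10^5, ε/D = 0.00174, f = 0.02297, h_1 = f(L/D)V²/2g = 15.29 m
Pipe 2: V = 2.336 m/s, Re = 4.86×10^5, ε/D = 9.47×10^-4, f = 0.01997, h_2 = f(L/D)V²/2g = 40.76 m
Pipe 3: V = 0.8758 m/s, Re = 2.98×10^5, ε/D = 2.07×10^-4, f = 0.01613, h_3 = f(L/D)V²/2g = 2.650 m
Series → Q common, losses add: H = Σh = 58.69 m

H ≈ 58.7 m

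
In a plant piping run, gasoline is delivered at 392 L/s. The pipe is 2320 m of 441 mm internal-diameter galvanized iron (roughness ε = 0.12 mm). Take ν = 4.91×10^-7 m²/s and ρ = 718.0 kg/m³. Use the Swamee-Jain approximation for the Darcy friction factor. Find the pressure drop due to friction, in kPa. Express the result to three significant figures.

Δp ≈ 187 kPa

V = 4Q/(πD²) = 4·0.392/(π·0.441²) = 2.566 m/s
Re = VD/ν = 2.566·0.441/4.91×10^-7 = 2.31×10^6 → turbulent
ε/D = 0.12/441 = 2.72×10^-4
Swamee-Jain: f = 0.01506
h_f = f(L/D)V²/(2g) = 0.01506·(2320/0.441)·2.566²/(2·9.81) = 26.60 m
Δp = ρg·h_f = 718.0·9.81·26.60 = 187.4 kPa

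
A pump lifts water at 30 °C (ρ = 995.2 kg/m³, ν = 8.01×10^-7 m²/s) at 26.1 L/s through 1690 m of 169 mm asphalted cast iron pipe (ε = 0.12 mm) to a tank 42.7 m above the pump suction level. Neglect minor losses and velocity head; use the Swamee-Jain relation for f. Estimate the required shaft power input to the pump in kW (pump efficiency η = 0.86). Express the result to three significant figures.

P_shaft ≈ 16.7 kW

V = 4Q/(πD²) = 1.164 m/s; Re = 2.45×10^5; ε/D = 7.10×10^-4; f = 0.01968
h_f = f(L/D)V²/2g = 13.58 m
Total head H = z + h_f = 42.7 + 13.58 = 56.28 m
P_hyd = ρgQH = 995.2·9.81·0.0261·56.28 = 14.34 kW
P_shaft = P_hyd/η = 14.34/0.86 = 16.68 kW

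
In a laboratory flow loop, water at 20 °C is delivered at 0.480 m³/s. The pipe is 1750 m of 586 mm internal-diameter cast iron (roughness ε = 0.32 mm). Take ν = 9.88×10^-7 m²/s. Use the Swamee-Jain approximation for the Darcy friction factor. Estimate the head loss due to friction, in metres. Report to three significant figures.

h_f ≈ 8.47 m

V = 4Q/(πD²) = 4·0.480/(π·0.586²) = 1.780 m/s
Re = VD/ν = 1.780·0.586/9.88×10^-7 = 1.06×10^6 → turbulent
ε/D = 0.32/586 = 5.46×10^-4
Swamee-Jain: f = 0.01758
h_f = f(L/D)V²/(2g) = 0.01758·(1750/0.586)·1.780²/(2·9.81) = 8.475 m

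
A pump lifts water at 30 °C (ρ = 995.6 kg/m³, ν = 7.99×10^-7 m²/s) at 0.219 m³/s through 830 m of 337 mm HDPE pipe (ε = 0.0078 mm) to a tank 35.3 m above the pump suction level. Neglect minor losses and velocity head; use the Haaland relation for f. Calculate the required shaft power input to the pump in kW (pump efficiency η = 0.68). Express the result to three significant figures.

V = 4Q/(πD²) = 2.455 m/s; Re = 1.04×10^6; ε/D = 2.31×10^-5; f = 0.01196
h_f = f(L/D)V²/2g = 9.054 m
Total head H = z + h_f = 35.3 + 9.054 = 44.35 m
P_hyd = ρgQH = 995.6·9.81·0.219·44.35 = 94.87 kW
P_shaft = P_hyd/η = 94.87/0.68 = 139.5 kW

P_shaft ≈ 140 kW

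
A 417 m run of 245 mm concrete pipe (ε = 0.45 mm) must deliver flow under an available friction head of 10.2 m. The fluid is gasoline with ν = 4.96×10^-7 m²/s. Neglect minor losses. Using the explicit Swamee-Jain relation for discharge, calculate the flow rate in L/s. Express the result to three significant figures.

Q ≈ 106 L/s

Swamee-Jain (Type II): Q = -0.965·√(gD⁵h_f/L)·ln[ε/(3.7D) + √(3.17ν²L/(gD³h_f))]
√(gD⁵h_f/L) = √(9.81·0.245⁵·10.2/417) = 0.01455
ε/(3.7D) = 4.96×10^-4; √(3.17ν²L/(gD³h_f)) = 1.49×10^-5
Q = -0.965·0.01455·ln(5.113×10^-4) = 0.1064 m³/s
Check: V = 2.26 m/s, Re = 1.12×10^6, f = 0.02315, h_f = 10.2 m ≈ 10.2 m ✓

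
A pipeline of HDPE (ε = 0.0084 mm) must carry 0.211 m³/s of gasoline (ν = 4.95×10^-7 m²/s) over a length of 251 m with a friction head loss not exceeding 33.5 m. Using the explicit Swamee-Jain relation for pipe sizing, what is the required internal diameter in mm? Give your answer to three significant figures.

Swamee-Jain (Type III): D = 0.66·[ε^1.25·(LQ²/(gh_f))^4.75 + ν·Q^9.4·(L/(gh_f))^5.2]^0.04
LQ²/(gh_f) = 0.03400; L/(gh_f) = 0.7638
Term 1 = ε^1.25·(…)^4.75 = 4.79×10^-14; Term 2 = ν·Q^9.4·(…)^5.2 = 5.42×10^-14
D = 0.66·(4.79×10^-14 + 5.42×10^-14)^0.04 = 0.1995 m = 199 mm
Check: V = 6.75 m/s, Re = 2.72×10^6, f = 0.01139, h_f = 33.3 m ≈ 33.5 m ✓

D ≈ 199 mm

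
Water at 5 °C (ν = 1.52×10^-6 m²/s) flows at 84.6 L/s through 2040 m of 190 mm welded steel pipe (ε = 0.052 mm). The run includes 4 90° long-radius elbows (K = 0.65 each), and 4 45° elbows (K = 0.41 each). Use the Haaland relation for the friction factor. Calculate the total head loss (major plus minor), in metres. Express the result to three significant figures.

V = 4Q/(πD²) = 2.984 m/s; V²/2g = 0.4538 m
Re = 3.73×10^5, ε/D = 2.74×10^-4 → f = 0.01630 (Haaland)
Major: h_f = f(L/D)·V²/2g = 0.01630·10737·0.4538 = 79.40 m
Minor: ΣK = 4.24; h_m = ΣK·V²/2g = 1.924 m
Total H_L = 79.40 + 1.924 = 81.33 m

H_L ≈ 81.3 m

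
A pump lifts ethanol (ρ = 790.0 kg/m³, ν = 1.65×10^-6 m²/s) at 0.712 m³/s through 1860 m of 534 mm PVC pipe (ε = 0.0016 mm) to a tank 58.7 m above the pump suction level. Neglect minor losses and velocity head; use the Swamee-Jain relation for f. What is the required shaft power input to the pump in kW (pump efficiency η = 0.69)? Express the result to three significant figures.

P_shaft ≈ 636 kW

V = 4Q/(πD²) = 3.179 m/s; Re = 1.03×10^6; ε/D = 3.00×10^-6; f = 0.01163
h_f = f(L/D)V²/2g = 20.86 m
Total head H = z + h_f = 58.7 + 20.86 = 79.56 m
P_hyd = ρgQH = 790.0·9.81·0.712·79.56 = 439.0 kW
P_shaft = P_hyd/η = 439.0/0.69 = 636.3 kW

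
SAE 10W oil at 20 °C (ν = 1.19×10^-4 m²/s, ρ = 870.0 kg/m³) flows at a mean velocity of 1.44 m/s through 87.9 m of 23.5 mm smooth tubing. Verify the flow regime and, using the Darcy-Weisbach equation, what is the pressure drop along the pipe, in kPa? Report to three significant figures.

Δp ≈ 759 kPa

Re = VD/ν = 1.44·0.02350/1.19×10^-4 = 284 → laminar (Re < 2300)
f = 64/Re = 0.2251
h_f = f(L/D)V²/(2g) = 0.2251·(87.9/0.02350)·1.44²/(2·9.81) = 88.97 m
Δp = ρg·h_f = 870.0·9.81·88.97 = 759.3 kPa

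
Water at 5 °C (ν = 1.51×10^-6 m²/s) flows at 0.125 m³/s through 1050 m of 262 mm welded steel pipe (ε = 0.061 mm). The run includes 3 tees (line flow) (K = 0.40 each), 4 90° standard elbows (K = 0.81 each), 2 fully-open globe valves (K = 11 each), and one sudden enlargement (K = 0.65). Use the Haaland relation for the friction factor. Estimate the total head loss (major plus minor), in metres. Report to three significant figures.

V = 4Q/(πD²) = 2.319 m/s; V²/2g = 0.2740 m
Re = 4.02×10^5, ε/D = 2.33×10^-4 → f = 0.01587 (Haaland)
Major: h_f = f(L/D)·V²/2g = 0.01587·4008·0.2740 = 17.42 m
Minor: ΣK = 27.1; h_m = ΣK·V²/2g = 7.422 m
Total H_L = 17.42 + 7.422 = 24.84 m

H_L ≈ 24.8 m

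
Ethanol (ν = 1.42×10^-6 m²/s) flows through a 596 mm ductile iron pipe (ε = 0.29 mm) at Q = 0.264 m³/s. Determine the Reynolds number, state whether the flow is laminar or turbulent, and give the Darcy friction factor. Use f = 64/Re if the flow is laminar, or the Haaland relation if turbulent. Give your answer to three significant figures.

V = 4Q/(πD²) = 0.9463 m/s
Re = VD/ν = 0.9463·0.596/1.42×10^-6 = 3.97×10^5
Re > 4000 → turbulent; ε/D = 4.87×10^-4
Haaland: f = 0.01769

Re ≈ 3.97×10^5; turbulent; f ≈ 0.0177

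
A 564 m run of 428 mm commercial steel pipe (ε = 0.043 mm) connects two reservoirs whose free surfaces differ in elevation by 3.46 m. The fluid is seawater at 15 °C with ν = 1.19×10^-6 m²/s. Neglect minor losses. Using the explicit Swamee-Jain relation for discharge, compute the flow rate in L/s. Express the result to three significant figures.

Q ≈ 277 L/s

Swamee-Jain (Type II): Q = -0.965·√(gD⁵h_f/L)·ln[ε/(3.7D) + √(3.17ν²L/(gD³h_f))]
√(gD⁵h_f/L) = √(9.81·0.428⁵·3.46/564) = 0.02940
ε/(3.7D) = 2.72×10^-5; √(3.17ν²L/(gD³h_f)) = 3.08×10^-5
Q = -0.965·0.02940·ln(5.800×10^-5) = 0.2768 m³/s
Check: V = 1.92 m/s, Re = 6.92×10^5, f = 0.01398, h_f = 3.47 m ≈ 3.46 m ✓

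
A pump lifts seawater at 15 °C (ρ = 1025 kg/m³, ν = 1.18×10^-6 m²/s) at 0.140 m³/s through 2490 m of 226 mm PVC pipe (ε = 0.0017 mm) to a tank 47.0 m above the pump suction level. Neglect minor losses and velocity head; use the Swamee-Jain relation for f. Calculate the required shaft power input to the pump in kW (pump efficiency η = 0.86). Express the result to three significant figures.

V = 4Q/(πD²) = 3.490 m/s; Re = 6.68×10^5; ε/D = 7.52×10^-6; f = 0.01258
h_f = f(L/D)V²/2g = 86.06 m
Total head H = z + h_f = 47.0 + 86.06 = 133.1 m
P_hyd = ρgQH = 1025·9.81·0.140·133.1 = 187.3 kW
P_shaft = P_hyd/η = 187.3/0.86 = 217.8 kW

P_shaft ≈ 218 kW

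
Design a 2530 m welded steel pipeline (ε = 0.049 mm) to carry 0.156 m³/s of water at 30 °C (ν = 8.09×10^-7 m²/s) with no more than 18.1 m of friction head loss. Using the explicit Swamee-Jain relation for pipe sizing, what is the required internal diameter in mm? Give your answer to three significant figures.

D ≈ 336 mm

Swamee-Jain (Type III): D = 0.66·[ε^1.25·(LQ²/(gh_f))^4.75 + ν·Q^9.4·(L/(gh_f))^5.2]^0.04
LQ²/(gh_f) = 0.3468; L/(gh_f) = 14.25
Term 1 = ε^1.25·(…)^4.75 = 2.68×10^-8; Term 2 = ν·Q^9.4·(…)^5.2 = 2.10×10^-8
D = 0.66·(2.68×10^-8 + 2.10×10^-8)^0.04 = 0.3363 m = 336 mm
Check: V = 1.76 m/s, Re = 7.30×10^5, f = 0.01447, h_f = 17.1 m ≈ 18.1 m ✓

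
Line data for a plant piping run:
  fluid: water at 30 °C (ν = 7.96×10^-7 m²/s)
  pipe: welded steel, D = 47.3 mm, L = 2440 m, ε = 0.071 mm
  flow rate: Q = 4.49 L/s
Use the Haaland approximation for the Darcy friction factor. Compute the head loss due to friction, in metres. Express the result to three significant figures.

V = 4Q/(πD²) = 4·0.00449/(π·0.0473²) = 2.555 m/s
Re = VD/ν = 2.555·0.0473/7.96×10^-7 = 1.52×10^5 → turbulent
ε/D = 0.071/47.3 = 0.00150
Haaland: f = 0.02300
h_f = f(L/D)V²/(2g) = 0.02300·(2440/0.0473)·2.555²/(2·9.81) = 394.9 m

h_f ≈ 395 m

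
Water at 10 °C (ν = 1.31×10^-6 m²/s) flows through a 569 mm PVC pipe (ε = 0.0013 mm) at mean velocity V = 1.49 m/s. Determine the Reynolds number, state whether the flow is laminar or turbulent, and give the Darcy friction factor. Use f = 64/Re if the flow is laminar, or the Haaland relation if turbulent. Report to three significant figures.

Re ≈ 6.47×10^5; turbulent; f ≈ 0.0125

Re = VD/ν = 1.490·0.569/1.31×10^-6 = 6.47×10^5
Re > 4000 → turbulent; ε/D = 2.28×10^-6
Haaland: f = 0.01251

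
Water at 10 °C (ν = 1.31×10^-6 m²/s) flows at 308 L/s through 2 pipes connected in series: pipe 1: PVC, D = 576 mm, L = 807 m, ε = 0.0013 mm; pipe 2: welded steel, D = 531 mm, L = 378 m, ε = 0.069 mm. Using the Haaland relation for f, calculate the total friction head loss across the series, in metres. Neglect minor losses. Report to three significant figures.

Pipe 1: V = 1.182 m/s, Re = 5.20×10^5, ε/D = 2.26×10^-6, f = 0.01300, h_1 = f(L/D)V²/2g = 1.297 m
Pipe 2: V = 1.391 m/s, Re = 5.64×10^5, ε/D = 1.30×10^-4, f = 0.01442, h_2 = f(L/D)V²/2g = 1.012 m
Series → Q common, losses add: H = Σh = 2.309 m

H ≈ 2.31 m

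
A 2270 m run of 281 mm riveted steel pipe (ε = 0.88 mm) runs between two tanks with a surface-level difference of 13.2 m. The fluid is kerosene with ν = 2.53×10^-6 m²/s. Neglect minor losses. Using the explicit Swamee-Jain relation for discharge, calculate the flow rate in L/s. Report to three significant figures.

Swamee-Jain (Type II): Q = -0.965·√(gD⁵h_f/L)·ln[ε/(3.7D) + √(3.17ν²L/(gD³h_f))]
√(gD⁵h_f/L) = √(9.81·0.281⁵·13.2/2270) = 0.009997
ε/(3.7D) = 8.46×10^-4; √(3.17ν²L/(gD³h_f)) = 1.27×10^-4
Q = -0.965·0.009997·ln(9.730×10^-4) = 0.06690 m³/s
Check: V = 1.08 m/s, Re = 1.20×10^5, f = 0.02778, h_f = 13.3 m ≈ 13.2 m ✓

Q ≈ 66.9 L/s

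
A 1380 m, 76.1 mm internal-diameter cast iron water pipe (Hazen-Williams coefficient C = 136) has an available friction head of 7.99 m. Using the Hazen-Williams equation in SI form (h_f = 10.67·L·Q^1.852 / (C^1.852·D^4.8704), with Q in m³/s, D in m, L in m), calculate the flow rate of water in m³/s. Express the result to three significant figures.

Rearranging: Q = [h_f·C^1.852·D^4.8704 / (10.67·L)]^(1/1.852)
Q = [7.99·136^1.852·0.0761^4.8704 / (10.67·1380)]^0.540 = 0.002683 m³/s

Q ≈ 0.00268 m³/s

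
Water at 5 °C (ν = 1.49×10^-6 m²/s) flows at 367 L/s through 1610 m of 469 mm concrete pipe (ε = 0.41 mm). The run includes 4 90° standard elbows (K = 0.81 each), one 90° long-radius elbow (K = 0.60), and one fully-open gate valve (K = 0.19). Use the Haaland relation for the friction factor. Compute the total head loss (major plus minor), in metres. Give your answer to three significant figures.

H_L ≈ 16.3 m

V = 4Q/(πD²) = 2.124 m/s; V²/2g = 0.2300 m
Re = 6.69×10^5, ε/D = 8.74×10^-4 → f = 0.01948 (Haaland)
Major: h_f = f(L/D)·V²/2g = 0.01948·3433·0.2300 = 15.38 m
Minor: ΣK = 4.03; h_m = ΣK·V²/2g = 0.9270 m
Total H_L = 15.38 + 0.9270 = 16.31 m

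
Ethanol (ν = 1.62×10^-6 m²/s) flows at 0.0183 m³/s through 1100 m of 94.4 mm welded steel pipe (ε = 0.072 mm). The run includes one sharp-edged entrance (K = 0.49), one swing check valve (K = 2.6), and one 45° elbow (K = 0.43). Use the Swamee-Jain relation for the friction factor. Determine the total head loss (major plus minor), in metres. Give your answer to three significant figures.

V = 4Q/(πD²) = 2.615 m/s; V²/2g = 0.3484 m
Re = 1.52×10^5, ε/D = 7.63×10^-4 → f = 0.02063 (Swamee-Jain)
Major: h_f = f(L/D)·V²/2g = 0.02063·11653·0.3484 = 83.77 m
Minor: ΣK = 3.52; h_m = ΣK·V²/2g = 1.227 m
Total H_L = 83.77 + 1.227 = 85.00 m

H_L ≈ 85.0 m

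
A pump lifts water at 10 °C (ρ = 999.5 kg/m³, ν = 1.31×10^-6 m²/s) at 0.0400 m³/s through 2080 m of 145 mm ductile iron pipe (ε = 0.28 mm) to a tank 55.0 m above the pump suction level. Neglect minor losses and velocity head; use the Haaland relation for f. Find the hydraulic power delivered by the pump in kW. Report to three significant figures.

V = 4Q/(πD²) = 2.422 m/s; Re = 2.68×10^5; ε/D = 0.00193; f = 0.02386
h_f = f(L/D)V²/2g = 102.3 m
Total head H = z + h_f = 55.0 + 102.3 = 157.3 m
P_hyd = ρgQH = 999.5·9.81·0.0400·157.3 = 61.71 kW

P_hyd ≈ 61.7 kW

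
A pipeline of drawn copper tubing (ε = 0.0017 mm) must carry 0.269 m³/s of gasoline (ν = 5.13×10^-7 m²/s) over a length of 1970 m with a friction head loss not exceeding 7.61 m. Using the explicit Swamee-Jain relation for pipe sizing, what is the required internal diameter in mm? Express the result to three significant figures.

D ≈ 446 mm

Swamee-Jain (Type III): D = 0.66·[ε^1.25·(LQ²/(gh_f))^4.75 + ν·Q^9.4·(L/(gh_f))^5.2]^0.04
LQ²/(gh_f) = 1.909; L/(gh_f) = 26.39
Term 1 = ε^1.25·(…)^4.75 = 1.33×10^-6; Term 2 = ν·Q^9.4·(…)^5.2 = 5.51×10^-5
D = 0.66·(1.33×10^-6 + 5.51×10^-5)^0.04 = 0.4463 m = 446 mm
Check: V = 1.72 m/s, Re = 1.50×10^6, f = 0.01098, h_f = 7.31 m ≈ 7.61 m ✓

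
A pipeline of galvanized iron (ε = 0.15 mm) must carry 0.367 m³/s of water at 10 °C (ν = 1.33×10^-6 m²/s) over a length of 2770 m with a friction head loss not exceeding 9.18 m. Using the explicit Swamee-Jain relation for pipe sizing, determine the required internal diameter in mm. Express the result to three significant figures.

D ≈ 564 mm

Swamee-Jain (Type III): D = 0.66·[ε^1.25·(LQ²/(gh_f))^4.75 + ν·Q^9.4·(L/(gh_f))^5.2]^0.04
LQ²/(gh_f) = 4.143; L/(gh_f) = 30.76
Term 1 = ε^1.25·(…)^4.75 = 0.0142; Term 2 = ν·Q^9.4·(…)^5.2 = 0.00588
D = 0.66·(0.0142 + 0.00588)^0.04 = 0.5645 m = 564 mm
Check: V = 1.47 m/s, Re = 6.22×10^5, f = 0.01585, h_f = 8.53 m ≈ 9.18 m ✓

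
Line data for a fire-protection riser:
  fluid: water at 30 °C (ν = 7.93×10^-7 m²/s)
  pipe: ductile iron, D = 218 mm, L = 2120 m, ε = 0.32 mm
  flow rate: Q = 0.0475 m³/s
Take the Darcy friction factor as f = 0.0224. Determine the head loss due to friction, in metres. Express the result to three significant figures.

h_f ≈ 18.0 m

V = 4Q/(πD²) = 4·0.0475/(π·0.218²) = 1.273 m/s
h_f = f(L/D)V²/(2g) = 0.02240·(2120/0.218)·1.273²/(2·9.81) = 17.98 m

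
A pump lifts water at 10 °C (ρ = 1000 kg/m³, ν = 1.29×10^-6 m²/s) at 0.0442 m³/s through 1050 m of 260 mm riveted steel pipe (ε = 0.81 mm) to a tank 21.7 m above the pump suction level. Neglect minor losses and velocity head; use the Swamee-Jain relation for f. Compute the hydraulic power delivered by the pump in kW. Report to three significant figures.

V = 4Q/(πD²) = 0.8325 m/s; Re = 1.68×10^5; ε/D = 0.00312; f = 0.02742
h_f = f(L/D)V²/2g = 3.911 m
Total head H = z + h_f = 21.7 + 3.911 = 25.61 m
P_hyd = ρgQH = 1000·9.81·0.0442·25.61 = 11.11 kW

P_hyd ≈ 11.1 kW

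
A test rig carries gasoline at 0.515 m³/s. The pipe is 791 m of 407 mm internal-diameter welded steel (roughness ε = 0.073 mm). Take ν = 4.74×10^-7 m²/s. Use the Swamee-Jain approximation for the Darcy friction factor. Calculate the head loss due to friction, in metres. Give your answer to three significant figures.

h_f ≈ 21.5 m

V = 4Q/(πD²) = 4·0.515/(π·0.407²) = 3.958 m/s
Re = VD/ν = 3.958·0.407/4.74×10^-7 = 3.40×10^6 → turbulent
ε/D = 0.073/407 = 1.79×10^-4
Swamee-Jain: f = 0.01383
h_f = f(L/D)V²/(2g) = 0.01383·(791/0.407)·3.958²/(2·9.81) = 21.47 m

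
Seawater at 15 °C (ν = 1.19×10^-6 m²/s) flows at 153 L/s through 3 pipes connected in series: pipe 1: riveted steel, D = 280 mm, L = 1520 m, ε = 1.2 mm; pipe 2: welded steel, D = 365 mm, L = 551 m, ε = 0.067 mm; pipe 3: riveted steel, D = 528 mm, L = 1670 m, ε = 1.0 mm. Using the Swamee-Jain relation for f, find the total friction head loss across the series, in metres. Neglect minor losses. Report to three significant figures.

H ≈ 54.4 m

Pipe 1: V = 2.485 m/s, Re = 5.85×10^5, ε/D = 0.00429, f = 0.02927, h_1 = f(L/D)V²/2g = 50.00 m
Pipe 2: V = 1.462 m/s, Re = 4.48×10^5, ε/D = 1.84×10^-4, f = 0.01551, h_2 = f(L/D)V²/2g = 2.551 m
Pipe 3: V = 0.6988 m/s, Re = 3.10×10^5, ε/D = 0.00189, f = 0.02384, h_3 = f(L/D)V²/2g = 1.876 m
Series → Q common, losses add: H = Σh = 54.43 m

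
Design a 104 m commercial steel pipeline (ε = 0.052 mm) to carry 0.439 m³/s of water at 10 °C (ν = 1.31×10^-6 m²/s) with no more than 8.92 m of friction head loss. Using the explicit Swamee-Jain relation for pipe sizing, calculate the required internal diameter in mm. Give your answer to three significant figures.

Swamee-Jain (Type III): D = 0.66·[ε^1.25·(LQ²/(gh_f))^4.75 + ν·Q^9.4·(L/(gh_f))^5.2]^0.04
LQ²/(gh_f) = 0.2290; L/(gh_f) = 1.189
Term 1 = ε^1.25·(…)^4.75 = 4.02×10^-9; Term 2 = ν·Q^9.4·(…)^5.2 = 1.40×10^-9
D = 0.66·(4.02×10^-9 + 1.40×10^-9)^0.04 = 0.3083 m = 308 mm
Check: V = 5.88 m/s, Re = 1.38×10^6, f = 0.01415, h_f = 8.42 m ≈ 8.92 m ✓

D ≈ 308 mm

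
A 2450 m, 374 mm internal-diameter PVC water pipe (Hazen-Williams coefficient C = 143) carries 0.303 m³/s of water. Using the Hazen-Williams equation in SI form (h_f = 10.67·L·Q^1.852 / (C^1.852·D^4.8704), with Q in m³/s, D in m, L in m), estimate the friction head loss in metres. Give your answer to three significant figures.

h_f = 10.67·2450·0.303^1.852 / (143^1.852·0.374^4.8704) = 35.12 m

h_f ≈ 35.1 m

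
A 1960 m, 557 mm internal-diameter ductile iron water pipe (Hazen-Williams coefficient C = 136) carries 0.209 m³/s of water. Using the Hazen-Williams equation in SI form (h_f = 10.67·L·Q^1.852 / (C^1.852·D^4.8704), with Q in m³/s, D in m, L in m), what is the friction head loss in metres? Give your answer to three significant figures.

h_f = 10.67·1960·0.209^1.852 / (136^1.852·0.557^4.8704) = 2.227 m

h_f ≈ 2.23 m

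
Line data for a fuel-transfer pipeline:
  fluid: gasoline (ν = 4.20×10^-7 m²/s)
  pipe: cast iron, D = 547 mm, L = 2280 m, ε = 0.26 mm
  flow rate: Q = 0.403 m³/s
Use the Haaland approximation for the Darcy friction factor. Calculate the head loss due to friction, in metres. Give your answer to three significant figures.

V = 4Q/(πD²) = 4·0.403/(π·0.547²) = 1.715 m/s
Re = VD/ν = 1.715·0.547/4.20×10^-7 = 2.23×10^6 → turbulent
ε/D = 0.26/547 = 4.75×10^-4
Haaland: f = 0.01675
h_f = f(L/D)V²/(2g) = 0.01675·(2280/0.547)·1.715²/(2·9.81) = 10.47 m

h_f ≈ 10.5 m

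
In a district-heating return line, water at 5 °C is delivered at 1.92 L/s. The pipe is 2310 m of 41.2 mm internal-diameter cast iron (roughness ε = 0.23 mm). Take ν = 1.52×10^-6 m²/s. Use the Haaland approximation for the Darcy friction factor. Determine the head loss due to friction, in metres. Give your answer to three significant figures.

h_f ≈ 198 m

V = 4Q/(πD²) = 4·0.00192/(π·0.0412²) = 1.440 m/s
Re = VD/ν = 1.440·0.0412/1.52×10^-6 = 3.90×10^4 → turbulent
ε/D = 0.23/41.2 = 0.00558
Haaland: f = 0.03343
h_f = f(L/D)V²/(2g) = 0.03343·(2310/0.0412)·1.440²/(2·9.81) = 198.1 m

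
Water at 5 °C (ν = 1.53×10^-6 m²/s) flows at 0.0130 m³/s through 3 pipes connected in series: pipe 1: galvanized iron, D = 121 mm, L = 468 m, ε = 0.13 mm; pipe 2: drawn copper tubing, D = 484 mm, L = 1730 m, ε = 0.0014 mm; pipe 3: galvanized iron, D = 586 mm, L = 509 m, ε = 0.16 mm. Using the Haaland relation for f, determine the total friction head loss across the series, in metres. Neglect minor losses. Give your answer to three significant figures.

Pipe 1: V = 1.131 m/s, Re = 8.94×10^4, ε/D = 0.00107, f = 0.02244, h_1 = f(L/D)V²/2g = 5.655 m
Pipe 2: V = 0.07066 m/s, Re = 2.24×10^4, ε/D = 2.89×10^-6, f = 0.02505, h_2 = f(L/D)V²/2g = 0.02278 m
Pipe 3: V = 0.04820 m/s, Re = 1.85×10^4, ε/D = 2.73×10^-4, f = 0.02673, h_3 = f(L/D)V²/2g = 0.002749 m
Series → Q common, losses add: H = Σh = 5.680 m

H ≈ 5.68 m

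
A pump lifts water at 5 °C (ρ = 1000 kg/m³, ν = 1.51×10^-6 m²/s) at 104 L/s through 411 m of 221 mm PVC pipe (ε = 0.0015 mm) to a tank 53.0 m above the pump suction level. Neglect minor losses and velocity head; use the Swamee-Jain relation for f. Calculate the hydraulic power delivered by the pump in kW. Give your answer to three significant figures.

P_hyd ≈ 63.8 kW

V = 4Q/(πD²) = 2.711 m/s; Re = 3.97×10^5; ε/D = 6.79×10^-6; f = 0.01374
h_f = f(L/D)V²/2g = 9.576 m
Total head H = z + h_f = 53.0 + 9.576 = 62.58 m
P_hyd = ρgQH = 1000·9.81·0.104·62.58 = 63.84 kW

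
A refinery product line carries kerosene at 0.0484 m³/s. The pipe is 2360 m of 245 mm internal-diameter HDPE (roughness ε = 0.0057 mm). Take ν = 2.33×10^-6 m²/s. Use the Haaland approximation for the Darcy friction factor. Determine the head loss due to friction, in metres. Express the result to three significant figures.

h_f ≈ 9.13 m

V = 4Q/(πD²) = 4·0.0484/(π·0.245²) = 1.027 m/s
Re = VD/ν = 1.027·0.245/2.33×10^-6 = 1.08×10^5 → turbulent
ε/D = 0.0057/245 = 2.33×10^-5
Haaland: f = 0.01764
h_f = f(L/D)V²/(2g) = 0.01764·(2360/0.245)·1.027²/(2·9.81) = 9.128 m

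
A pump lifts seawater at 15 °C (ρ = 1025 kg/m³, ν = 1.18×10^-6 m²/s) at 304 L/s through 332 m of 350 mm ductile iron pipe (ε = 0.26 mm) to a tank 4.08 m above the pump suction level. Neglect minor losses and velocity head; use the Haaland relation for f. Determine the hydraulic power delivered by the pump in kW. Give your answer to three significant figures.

V = 4Q/(πD²) = 3.160 m/s; Re = 9.37×10^5; ε/D = 7.43×10^-4; f = 0.01868
h_f = f(L/D)V²/2g = 9.015 m
Total head H = z + h_f = 4.08 + 9.015 = 13.09 m
P_hyd = ρgQH = 1025·9.81·0.304·13.09 = 40.03 kW

P_hyd ≈ 40.0 kW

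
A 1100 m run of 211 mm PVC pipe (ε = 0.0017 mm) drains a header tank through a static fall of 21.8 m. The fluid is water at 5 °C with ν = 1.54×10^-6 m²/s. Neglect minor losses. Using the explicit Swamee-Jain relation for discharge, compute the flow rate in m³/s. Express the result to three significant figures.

Q ≈ 0.0837 m³/s

Swamee-Jain (Type II): Q = -0.965·√(gD⁵h_f/L)·ln[ε/(3.7D) + √(3.17ν²L/(gD³h_f))]
√(gD⁵h_f/L) = √(9.81·0.211⁵·21.8/1100) = 0.009017
ε/(3.7D) = 2.18×10^-6; √(3.17ν²L/(gD³h_f)) = 6.42×10^-5
Q = -0.965·0.009017·ln(6.634×10^-5) = 0.08372 m³/s
Check: V = 2.39 m/s, Re = 3.28×10^5, f = 0.01424, h_f = 21.7 m ≈ 21.8 m ✓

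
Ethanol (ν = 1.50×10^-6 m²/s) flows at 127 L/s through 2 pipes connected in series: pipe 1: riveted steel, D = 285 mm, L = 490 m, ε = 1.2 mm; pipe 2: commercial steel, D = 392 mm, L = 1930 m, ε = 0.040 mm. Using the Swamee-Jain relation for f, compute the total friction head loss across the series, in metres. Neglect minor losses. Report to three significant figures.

H ≈ 14.5 m

Pipe 1: V = 1.991 m/s, Re = 3.78×10^5, ε/D = 0.00421, f = 0.02925, h_1 = f(L/D)V²/2g = 10.16 m
Pipe 2: V = 1.052 m/s, Re = 2.75×10^5, ε/D = 1.02×10^-4, f = 0.01565, h_2 = f(L/D)V²/2g = 4.348 m
Series → Q common, losses add: H = Σh = 14.51 m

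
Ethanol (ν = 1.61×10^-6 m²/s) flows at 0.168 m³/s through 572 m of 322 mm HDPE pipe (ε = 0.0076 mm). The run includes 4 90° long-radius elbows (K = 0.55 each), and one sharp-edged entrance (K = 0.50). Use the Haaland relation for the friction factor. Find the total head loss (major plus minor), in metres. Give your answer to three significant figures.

H_L ≈ 5.89 m

V = 4Q/(πD²) = 2.063 m/s; V²/2g = 0.2169 m
Re = 4.13×10^5, ε/D = 2.36×10^-5 → f = 0.01377 (Haaland)
Major: h_f = f(L/D)·V²/2g = 0.01377·1776·0.2169 = 5.306 m
Minor: ΣK = 2.70; h_m = ΣK·V²/2g = 0.5857 m
Total H_L = 5.306 + 0.5857 = 5.892 m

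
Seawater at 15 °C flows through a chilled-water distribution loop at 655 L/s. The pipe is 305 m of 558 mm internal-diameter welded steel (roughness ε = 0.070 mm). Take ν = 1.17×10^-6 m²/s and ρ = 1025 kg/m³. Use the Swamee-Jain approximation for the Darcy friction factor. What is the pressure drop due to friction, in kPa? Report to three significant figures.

Δp ≈ 27.4 kPa

V = 4Q/(πD²) = 4·0.655/(π·0.558²) = 2.678 m/s
Re = VD/ν = 2.678·0.558/1.17×10^-6 = 1.28×10^6 → turbulent
ε/D = 0.070/558 = 1.25×10^-4
Swamee-Jain: f = 0.01363
h_f = f(L/D)V²/(2g) = 0.01363·(305/0.558)·2.678²/(2·9.81) = 2.725 m
Δp = ρg·h_f = 1025·9.81·2.725 = 27.40 kPa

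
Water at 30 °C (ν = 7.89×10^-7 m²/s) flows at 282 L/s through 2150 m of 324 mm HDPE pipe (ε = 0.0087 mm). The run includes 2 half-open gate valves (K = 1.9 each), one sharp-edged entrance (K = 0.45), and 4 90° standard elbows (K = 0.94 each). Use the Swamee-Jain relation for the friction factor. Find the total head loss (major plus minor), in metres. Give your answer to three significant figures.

H_L ≈ 51.2 m

V = 4Q/(πD²) = 3.420 m/s; V²/2g = 0.5963 m
Re = 1.40×10^6, ε/D = 2.69×10^-5 → f = 0.01172 (Swamee-Jain)
Major: h_f = f(L/D)·V²/2g = 0.01172·6636·0.5963 = 46.38 m
Minor: ΣK = 8.01; h_m = ΣK·V²/2g = 4.776 m
Total H_L = 46.38 + 4.776 = 51.16 m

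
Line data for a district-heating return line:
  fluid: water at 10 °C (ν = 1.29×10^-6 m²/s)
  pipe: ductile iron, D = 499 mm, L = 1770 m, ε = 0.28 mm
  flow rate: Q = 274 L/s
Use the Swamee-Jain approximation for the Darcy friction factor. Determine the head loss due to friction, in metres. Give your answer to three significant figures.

h_f ≈ 6.42 m

V = 4Q/(πD²) = 4·0.274/(π·0.499²) = 1.401 m/s
Re = VD/ν = 1.401·0.499/1.29×10^-6 = 5.42×10^5 → turbulent
ε/D = 0.28/499 = 5.61×10^-4
Swamee-Jain: f = 0.01808
h_f = f(L/D)V²/(2g) = 0.01808·(1770/0.499)·1.401²/(2·9.81) = 6.417 m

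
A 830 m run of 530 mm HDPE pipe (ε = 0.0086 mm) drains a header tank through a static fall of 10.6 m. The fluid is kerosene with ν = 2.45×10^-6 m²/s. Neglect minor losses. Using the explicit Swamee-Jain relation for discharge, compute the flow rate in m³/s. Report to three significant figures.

Swamee-Jain (Type II): Q = -0.965·√(gD⁵h_f/L)·ln[ε/(3.7D) + √(3.17ν²L/(gD³h_f))]
√(gD⁵h_f/L) = √(9.81·0.530⁵·10.6/830) = 0.07238
ε/(3.7D) = 4.39×10^-6; √(3.17ν²L/(gD³h_f)) = 3.19×10^-5
Q = -0.965·0.07238·ln(3.633×10^-5) = 0.7141 m³/s
Check: V = 3.24 m/s, Re = 7.00×10^5, f = 0.01265, h_f = 10.6 m ≈ 10.6 m ✓

Q ≈ 0.714 m³/s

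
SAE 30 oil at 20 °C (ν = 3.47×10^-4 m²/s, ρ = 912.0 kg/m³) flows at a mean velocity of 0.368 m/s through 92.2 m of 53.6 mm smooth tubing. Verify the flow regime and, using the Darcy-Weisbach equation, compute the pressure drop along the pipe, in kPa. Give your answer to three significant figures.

Δp ≈ 120 kPa

Re = VD/ν = 0.368·0.05360/3.47×10^-4 = 56.8 → laminar (Re < 2300)
f = 64/Re = 1.126
h_f = f(L/D)V²/(2g) = 1.126·(92.2/0.05360)·0.368²/(2·9.81) = 13.37 m
Δp = ρg·h_f = 912.0·9.81·13.37 = 119.6 kPa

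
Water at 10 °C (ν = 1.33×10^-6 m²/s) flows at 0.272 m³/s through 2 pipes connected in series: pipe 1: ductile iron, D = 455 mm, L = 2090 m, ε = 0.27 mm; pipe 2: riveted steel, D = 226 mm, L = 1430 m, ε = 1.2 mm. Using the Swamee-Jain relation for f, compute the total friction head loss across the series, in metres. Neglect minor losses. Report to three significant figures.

Pipe 1: V = 1.673 m/s, Re = 5.72×10^5, ε/D = 5.93×10^-4, f = 0.01823, h_1 = f(L/D)V²/2g = 11.94 m
Pipe 2: V = 6.781 m/s, Re = 1.15×10^6, ε/D = 0.00531, f = 0.03106, h_2 = f(L/D)V²/2g = 460.5 m
Series → Q common, losses add: H = Σh = 472.5 m

H ≈ 472 m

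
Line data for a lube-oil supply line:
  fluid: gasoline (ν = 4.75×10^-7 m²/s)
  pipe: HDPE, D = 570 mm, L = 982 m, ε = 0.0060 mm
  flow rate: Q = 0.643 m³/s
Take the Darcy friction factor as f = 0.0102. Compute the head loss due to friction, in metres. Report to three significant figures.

V = 4Q/(πD²) = 4·0.643/(π·0.570²) = 2.520 m/s
h_f = f(L/D)V²/(2g) = 0.01020·(982/0.570)·2.520²/(2·9.81) = 5.687 m

h_f ≈ 5.69 m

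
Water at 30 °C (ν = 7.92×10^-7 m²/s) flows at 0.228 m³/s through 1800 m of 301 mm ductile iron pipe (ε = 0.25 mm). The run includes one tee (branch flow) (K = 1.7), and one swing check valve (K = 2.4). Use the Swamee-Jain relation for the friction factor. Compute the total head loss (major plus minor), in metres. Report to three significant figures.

V = 4Q/(πD²) = 3.204 m/s; V²/2g = 0.5233 m
Re = 1.22×10^6, ε/D = 8.31×10^-4 → f = 0.01915 (Swamee-Jain)
Major: h_f = f(L/D)·V²/2g = 0.01915·5980·0.5233 = 59.92 m
Minor: ΣK = 4.10; h_m = ΣK·V²/2g = 2.145 m
Total H_L = 59.92 + 2.145 = 62.06 m

H_L ≈ 62.1 m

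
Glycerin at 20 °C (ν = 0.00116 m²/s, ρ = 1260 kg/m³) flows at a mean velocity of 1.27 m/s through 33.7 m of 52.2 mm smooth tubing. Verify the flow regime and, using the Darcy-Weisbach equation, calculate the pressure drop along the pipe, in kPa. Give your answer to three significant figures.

Re = VD/ν = 1.27·0.05220/0.00116 = 57.2 → laminar (Re < 2300)
f = 64/Re = 1.120
h_f = f(L/D)V²/(2g) = 1.120·(33.7/0.05220)·1.27²/(2·9.81) = 59.43 m
Δp = ρg·h_f = 1260·9.81·59.43 = 734.6 kPa

Δp ≈ 735 kPa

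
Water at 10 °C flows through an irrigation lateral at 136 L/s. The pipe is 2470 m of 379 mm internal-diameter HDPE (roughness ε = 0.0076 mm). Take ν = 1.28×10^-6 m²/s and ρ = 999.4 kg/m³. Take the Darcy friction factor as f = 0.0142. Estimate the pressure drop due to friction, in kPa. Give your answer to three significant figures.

V = 4Q/(πD²) = 4·0.136/(π·0.379²) = 1.206 m/s
h_f = f(L/D)V²/(2g) = 0.01420·(2470/0.379)·1.206²/(2·9.81) = 6.855 m
Δp = ρg·h_f = 999.4·9.81·6.855 = 67.20 kPa

Δp ≈ 67.2 kPa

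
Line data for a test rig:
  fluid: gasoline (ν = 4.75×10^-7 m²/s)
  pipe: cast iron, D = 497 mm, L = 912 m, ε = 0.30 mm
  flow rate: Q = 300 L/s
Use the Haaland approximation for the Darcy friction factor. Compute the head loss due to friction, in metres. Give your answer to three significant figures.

V = 4Q/(πD²) = 4·0.300/(π·0.497²) = 1.546 m/s
Re = VD/ν = 1.546·0.497/4.75×10^-7 = 1.62×10^6 → turbulent
ε/D = 0.30/497 = 6.04×10^-4
Haaland: f = 0.01770
h_f = f(L/D)V²/(2g) = 0.01770·(912/0.497)·1.546²/(2·9.81) = 3.959 m

h_f ≈ 3.96 m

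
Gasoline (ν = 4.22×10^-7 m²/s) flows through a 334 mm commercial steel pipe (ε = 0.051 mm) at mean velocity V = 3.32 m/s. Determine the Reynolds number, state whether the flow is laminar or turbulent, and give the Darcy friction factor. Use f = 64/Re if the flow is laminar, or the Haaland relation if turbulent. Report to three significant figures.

Re = VD/ν = 3.320·0.334/4.22×10^-7 = 2.63×10^6
Re > 4000 → turbulent; ε/D = 1.53×10^-4
Haaland: f = 0.01345

Re ≈ 2.63×10^6; turbulent; f ≈ 0.0135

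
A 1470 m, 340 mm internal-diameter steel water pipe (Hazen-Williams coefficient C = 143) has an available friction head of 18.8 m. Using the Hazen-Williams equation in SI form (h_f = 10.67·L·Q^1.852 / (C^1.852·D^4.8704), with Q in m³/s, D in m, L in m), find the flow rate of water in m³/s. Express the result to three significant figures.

Q ≈ 0.222 m³/s

Rearranging: Q = [h_f·C^1.852·D^4.8704 / (10.67·L)]^(1/1.852)
Q = [18.8·143^1.852·0.340^4.8704 / (10.67·1470)]^0.540 = 0.2217 m³/s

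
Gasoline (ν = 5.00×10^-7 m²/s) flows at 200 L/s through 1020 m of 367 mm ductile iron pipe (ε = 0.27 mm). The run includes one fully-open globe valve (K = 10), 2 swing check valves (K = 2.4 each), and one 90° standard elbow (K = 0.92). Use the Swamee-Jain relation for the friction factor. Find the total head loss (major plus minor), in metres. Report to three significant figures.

H_L ≈ 12.3 m

V = 4Q/(πD²) = 1.891 m/s; V²/2g = 0.1822 m
Re = 1.39×10^6, ε/D = 7.36×10^-4 → f = 0.01860 (Swamee-Jain)
Major: h_f = f(L/D)·V²/2g = 0.01860·2779·0.1822 = 9.420 m
Minor: ΣK = 15.7; h_m = ΣK·V²/2g = 2.864 m
Total H_L = 9.420 + 2.864 = 12.28 m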